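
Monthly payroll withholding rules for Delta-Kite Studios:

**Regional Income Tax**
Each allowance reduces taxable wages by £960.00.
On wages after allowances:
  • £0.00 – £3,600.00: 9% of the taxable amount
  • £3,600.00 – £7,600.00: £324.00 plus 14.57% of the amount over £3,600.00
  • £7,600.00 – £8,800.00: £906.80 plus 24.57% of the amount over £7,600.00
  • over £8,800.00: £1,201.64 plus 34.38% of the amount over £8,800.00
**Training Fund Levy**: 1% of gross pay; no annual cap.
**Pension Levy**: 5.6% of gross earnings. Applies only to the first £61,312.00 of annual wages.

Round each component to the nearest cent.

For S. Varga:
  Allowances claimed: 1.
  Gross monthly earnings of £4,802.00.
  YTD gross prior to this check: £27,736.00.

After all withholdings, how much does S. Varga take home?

Regional Income Tax: taxable = £4,802.00 − 1×£960.00 = £3,842.00
  £324.00 + 14.57% × (£3,842.00 − £3,600.00) = £324.00 + 14.57% × £242.00 = £359.26
Training Fund Levy: 1% × £4,802.00 = £48.02
Pension Levy: 5.6% × £4,802.00 = £268.91
Total withheld: £359.26 + £48.02 + £268.91 = £676.19
Net pay: £4,802.00 − £676.19 = £4,125.81

£4,125.81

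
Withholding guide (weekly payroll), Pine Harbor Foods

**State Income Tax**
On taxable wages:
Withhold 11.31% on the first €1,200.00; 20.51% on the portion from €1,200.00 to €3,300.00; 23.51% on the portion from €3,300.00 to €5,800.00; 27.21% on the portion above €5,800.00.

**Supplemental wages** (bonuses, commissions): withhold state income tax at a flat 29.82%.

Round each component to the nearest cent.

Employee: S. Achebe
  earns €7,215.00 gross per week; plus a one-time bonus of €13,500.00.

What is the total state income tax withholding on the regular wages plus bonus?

State Income Tax: taxable = €7,215.00
  €1,154.18 + 27.21% × (€7,215.00 − €5,800.00) = €1,154.18 + 27.21% × €1,415.00 = €1,539.20
Supplemental (29.82% flat on bonus): 29.82% × €13,500.00 = €4,025.70
Total state income tax: €1,539.20 + €4,025.70 = €5,564.90

€5,564.90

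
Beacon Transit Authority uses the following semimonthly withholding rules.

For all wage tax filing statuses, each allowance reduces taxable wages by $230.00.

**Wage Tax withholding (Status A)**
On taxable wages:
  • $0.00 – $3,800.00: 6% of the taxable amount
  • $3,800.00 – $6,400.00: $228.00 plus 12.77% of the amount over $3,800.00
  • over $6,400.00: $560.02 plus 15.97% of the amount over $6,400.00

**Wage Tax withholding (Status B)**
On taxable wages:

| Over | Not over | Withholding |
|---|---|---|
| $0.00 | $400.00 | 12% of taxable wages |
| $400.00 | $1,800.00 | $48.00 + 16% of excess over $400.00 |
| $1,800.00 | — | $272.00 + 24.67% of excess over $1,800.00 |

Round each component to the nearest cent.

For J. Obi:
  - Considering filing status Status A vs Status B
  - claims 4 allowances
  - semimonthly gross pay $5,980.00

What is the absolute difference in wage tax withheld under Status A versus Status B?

Wage Tax (Status A): taxable = $5,980.00 − 4×$230.00 = $5,060.00
  $228.00 + 12.77% × ($5,060.00 − $3,800.00) = $228.00 + 12.77% × $1,260.00 = $388.90
Wage Tax (Status B): taxable = $5,980.00 − 4×$230.00 = $5,060.00
  $272.00 + 24.67% × ($5,060.00 − $1,800.00) = $272.00 + 24.67% × $3,260.00 = $1,076.24
Difference: |$388.90 − $1,076.24| = $687.34 (higher under Status B)

$687.34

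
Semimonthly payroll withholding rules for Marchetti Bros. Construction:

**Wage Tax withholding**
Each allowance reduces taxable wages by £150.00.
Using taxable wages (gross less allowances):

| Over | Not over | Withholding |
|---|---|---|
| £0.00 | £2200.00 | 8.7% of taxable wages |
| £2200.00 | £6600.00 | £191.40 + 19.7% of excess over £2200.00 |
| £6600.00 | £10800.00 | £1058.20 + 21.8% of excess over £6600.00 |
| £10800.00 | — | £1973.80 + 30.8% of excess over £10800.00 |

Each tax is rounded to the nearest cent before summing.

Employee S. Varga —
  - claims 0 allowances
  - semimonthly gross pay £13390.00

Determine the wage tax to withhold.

Wage Tax: taxable = £13390.00
  £1973.80 + 30.8% × (£13390.00 − £10800.00) = £1973.80 + 30.8% × £2590.00 = £2771.52

£2771.52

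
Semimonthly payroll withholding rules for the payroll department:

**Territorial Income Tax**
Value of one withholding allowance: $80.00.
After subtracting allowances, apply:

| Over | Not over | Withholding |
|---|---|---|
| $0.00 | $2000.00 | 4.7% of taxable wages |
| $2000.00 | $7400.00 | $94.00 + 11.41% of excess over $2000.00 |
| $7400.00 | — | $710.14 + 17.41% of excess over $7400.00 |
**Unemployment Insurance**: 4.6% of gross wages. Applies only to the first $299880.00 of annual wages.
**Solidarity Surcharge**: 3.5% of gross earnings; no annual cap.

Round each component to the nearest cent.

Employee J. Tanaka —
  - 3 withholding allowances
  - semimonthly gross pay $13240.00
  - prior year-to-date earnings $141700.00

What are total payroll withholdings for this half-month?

Territorial Income Tax: taxable = $13240.00 − 3×$80.00 = $13000.00
  $710.14 + 17.41% × ($13000.00 − $7400.00) = $710.14 + 17.41% × $5600.00 = $1685.10
Unemployment Insurance: 4.6% × $13240.00 = $609.04
Solidarity Surcharge: 3.5% × $13240.00 = $463.40
Total: $1685.10 + $609.04 + $463.40 = $2757.54

$2757.54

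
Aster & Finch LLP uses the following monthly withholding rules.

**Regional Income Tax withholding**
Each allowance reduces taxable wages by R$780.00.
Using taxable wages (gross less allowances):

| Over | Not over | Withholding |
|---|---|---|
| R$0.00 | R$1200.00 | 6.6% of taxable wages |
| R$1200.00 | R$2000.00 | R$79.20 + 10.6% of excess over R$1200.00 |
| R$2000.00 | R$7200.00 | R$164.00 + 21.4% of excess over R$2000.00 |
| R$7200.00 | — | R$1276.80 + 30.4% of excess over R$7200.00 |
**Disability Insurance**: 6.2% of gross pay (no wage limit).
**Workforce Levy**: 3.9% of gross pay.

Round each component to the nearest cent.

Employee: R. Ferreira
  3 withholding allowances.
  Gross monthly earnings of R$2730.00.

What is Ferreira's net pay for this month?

R$2428.53

Regional Income Tax: taxable = R$2730.00 − 3×R$780.00 = R$390.00
  6.6% × R$390.00 = R$25.74
Disability Insurance: 6.2% × R$2730.00 = R$169.26
Workforce Levy: 3.9% × R$2730.00 = R$106.47
Total withheld: R$25.74 + R$169.26 + R$106.47 = R$301.47
Net pay: R$2730.00 − R$301.47 = R$2428.53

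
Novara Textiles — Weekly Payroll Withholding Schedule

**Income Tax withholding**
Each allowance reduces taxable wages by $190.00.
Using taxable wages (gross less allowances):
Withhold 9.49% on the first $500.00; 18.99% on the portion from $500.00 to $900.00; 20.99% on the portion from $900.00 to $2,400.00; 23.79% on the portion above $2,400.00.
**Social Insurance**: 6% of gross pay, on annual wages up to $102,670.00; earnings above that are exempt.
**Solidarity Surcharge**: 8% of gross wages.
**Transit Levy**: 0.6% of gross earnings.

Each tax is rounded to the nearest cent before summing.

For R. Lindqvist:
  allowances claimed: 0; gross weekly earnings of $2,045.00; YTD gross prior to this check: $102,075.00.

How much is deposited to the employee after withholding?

Income Tax: taxable = $2,045.00
  $123.41 + 20.99% × ($2,045.00 − $900.00) = $123.41 + 20.99% × $1,145.00 = $363.75
Social Insurance: cap $102,670.00 − YTD $102,075.00 = $595.00 subject; 6% × $595.00 = $35.70
Solidarity Surcharge: 8% × $2,045.00 = $163.60
Transit Levy: 0.6% × $2,045.00 = $12.27
Total withheld: $363.75 + $35.70 + $163.60 + $12.27 = $575.32
Net pay: $2,045.00 − $575.32 = $1,469.68

$1,469.68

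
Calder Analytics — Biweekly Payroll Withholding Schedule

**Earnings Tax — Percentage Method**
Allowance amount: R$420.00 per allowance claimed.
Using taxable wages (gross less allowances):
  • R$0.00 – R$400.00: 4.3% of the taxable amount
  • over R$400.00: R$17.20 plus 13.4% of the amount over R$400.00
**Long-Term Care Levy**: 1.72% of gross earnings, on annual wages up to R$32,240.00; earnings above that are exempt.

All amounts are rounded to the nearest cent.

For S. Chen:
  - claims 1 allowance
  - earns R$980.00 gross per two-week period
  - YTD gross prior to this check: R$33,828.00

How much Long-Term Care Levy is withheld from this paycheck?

R$0.00

Long-Term Care Levy: YTD R$33,828.00 ≥ cap R$32,240.00 → R$0.00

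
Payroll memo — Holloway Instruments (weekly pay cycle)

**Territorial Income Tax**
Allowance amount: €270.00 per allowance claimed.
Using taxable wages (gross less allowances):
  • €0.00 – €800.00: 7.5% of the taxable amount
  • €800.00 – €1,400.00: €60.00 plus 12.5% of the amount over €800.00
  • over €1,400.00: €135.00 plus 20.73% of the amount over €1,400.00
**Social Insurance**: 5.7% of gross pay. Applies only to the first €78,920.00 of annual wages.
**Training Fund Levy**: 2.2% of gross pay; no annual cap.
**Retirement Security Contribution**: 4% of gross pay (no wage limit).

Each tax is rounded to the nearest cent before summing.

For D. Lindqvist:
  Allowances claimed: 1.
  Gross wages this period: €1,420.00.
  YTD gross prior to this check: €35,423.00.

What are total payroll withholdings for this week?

Territorial Income Tax: taxable = €1,420.00 − 1×€270.00 = €1,150.00
  €60.00 + 12.5% × (€1,150.00 − €800.00) = €60.00 + 12.5% × €350.00 = €103.75
Social Insurance: 5.7% × €1,420.00 = €80.94
Training Fund Levy: 2.2% × €1,420.00 = €31.24
Retirement Security Contribution: 4% × €1,420.00 = €56.80
Total: €103.75 + €80.94 + €31.24 + €56.80 = €272.73

€272.73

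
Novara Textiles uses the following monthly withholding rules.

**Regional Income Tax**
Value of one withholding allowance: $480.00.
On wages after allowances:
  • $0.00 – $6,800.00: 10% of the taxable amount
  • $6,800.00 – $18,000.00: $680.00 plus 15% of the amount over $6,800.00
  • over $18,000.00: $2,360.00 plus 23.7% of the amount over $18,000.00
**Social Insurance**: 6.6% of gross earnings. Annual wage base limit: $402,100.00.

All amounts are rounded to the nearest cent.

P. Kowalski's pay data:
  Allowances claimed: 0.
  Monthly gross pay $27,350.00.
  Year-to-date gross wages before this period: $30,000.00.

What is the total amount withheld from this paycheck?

Regional Income Tax: taxable = $27,350.00
  $2,360.00 + 23.7% × ($27,350.00 − $18,000.00) = $2,360.00 + 23.7% × $9,350.00 = $4,575.95
Social Insurance: 6.6% × $27,350.00 = $1,805.10
Total: $4,575.95 + $1,805.10 = $6,381.05

$6,381.05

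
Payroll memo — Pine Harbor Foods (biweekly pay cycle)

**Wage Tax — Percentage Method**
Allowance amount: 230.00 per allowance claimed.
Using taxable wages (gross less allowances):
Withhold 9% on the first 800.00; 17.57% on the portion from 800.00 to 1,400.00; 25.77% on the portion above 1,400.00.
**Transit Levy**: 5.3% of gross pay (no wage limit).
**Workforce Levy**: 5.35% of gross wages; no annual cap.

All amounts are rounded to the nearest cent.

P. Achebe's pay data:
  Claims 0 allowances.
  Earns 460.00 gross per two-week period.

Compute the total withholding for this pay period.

90.39

Wage Tax: taxable = 460.00
  9% × 460.00 = 41.40
Transit Levy: 5.3% × 460.00 = 24.38
Workforce Levy: 5.35% × 460.00 = 24.61
Total: 41.40 + 24.38 + 24.61 = 90.39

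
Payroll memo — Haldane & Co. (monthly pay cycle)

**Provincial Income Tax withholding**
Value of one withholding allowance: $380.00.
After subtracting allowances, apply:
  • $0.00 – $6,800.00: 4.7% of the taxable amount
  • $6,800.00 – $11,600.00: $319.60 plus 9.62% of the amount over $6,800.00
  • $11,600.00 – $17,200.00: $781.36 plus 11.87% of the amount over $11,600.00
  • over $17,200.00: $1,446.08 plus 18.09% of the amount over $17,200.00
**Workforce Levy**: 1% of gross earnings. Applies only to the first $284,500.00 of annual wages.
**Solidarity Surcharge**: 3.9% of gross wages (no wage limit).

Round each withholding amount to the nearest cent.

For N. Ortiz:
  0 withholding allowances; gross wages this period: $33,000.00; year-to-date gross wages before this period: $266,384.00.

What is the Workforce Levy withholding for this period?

$181.16

Workforce Levy: cap $284,500.00 − YTD $266,384.00 = $18,116.00 subject; 1% × $18,116.00 = $181.16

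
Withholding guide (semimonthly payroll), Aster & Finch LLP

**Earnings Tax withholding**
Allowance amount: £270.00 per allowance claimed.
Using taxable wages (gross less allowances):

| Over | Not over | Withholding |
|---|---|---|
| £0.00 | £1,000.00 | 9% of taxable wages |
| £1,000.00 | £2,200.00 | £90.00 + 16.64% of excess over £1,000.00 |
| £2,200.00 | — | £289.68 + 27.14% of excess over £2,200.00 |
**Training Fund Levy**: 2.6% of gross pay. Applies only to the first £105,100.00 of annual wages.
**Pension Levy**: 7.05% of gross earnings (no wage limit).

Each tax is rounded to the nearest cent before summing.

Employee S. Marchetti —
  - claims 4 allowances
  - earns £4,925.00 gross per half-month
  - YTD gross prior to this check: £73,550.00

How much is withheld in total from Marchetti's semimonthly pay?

Earnings Tax: taxable = £4,925.00 − 4×£270.00 = £3,845.00
  £289.68 + 27.14% × (£3,845.00 − £2,200.00) = £289.68 + 27.14% × £1,645.00 = £736.13
Training Fund Levy: 2.6% × £4,925.00 = £128.05
Pension Levy: 7.05% × £4,925.00 = £347.21
Total: £736.13 + £128.05 + £347.21 = £1,211.39

£1,211.39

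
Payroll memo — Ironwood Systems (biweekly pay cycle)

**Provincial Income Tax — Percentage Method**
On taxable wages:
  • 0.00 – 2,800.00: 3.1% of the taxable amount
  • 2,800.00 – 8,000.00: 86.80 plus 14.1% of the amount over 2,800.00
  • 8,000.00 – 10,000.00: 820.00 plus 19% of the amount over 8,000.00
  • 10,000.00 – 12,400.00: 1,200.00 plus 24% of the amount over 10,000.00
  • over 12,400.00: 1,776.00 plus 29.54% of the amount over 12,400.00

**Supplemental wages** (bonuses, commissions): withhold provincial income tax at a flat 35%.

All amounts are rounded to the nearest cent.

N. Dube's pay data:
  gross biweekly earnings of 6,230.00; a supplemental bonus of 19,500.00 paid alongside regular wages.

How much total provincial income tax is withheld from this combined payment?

7,395.43

Provincial Income Tax: taxable = 6,230.00
  86.80 + 14.1% × (6,230.00 − 2,800.00) = 86.80 + 14.1% × 3,430.00 = 570.43
Supplemental (35% flat on bonus): 35% × 19,500.00 = 6,825.00
Total provincial income tax: 570.43 + 6,825.00 = 7,395.43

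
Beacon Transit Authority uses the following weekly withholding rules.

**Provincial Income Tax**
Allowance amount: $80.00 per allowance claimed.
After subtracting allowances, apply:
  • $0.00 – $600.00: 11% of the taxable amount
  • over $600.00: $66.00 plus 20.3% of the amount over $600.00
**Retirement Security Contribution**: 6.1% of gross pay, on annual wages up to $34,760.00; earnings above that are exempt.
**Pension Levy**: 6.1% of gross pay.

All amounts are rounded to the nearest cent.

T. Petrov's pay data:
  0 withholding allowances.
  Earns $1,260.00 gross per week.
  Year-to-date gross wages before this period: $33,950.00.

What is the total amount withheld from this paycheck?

$326.25

Provincial Income Tax: taxable = $1,260.00
  $66.00 + 20.3% × ($1,260.00 − $600.00) = $66.00 + 20.3% × $660.00 = $199.98
Retirement Security Contribution: cap $34,760.00 − YTD $33,950.00 = $810.00 subject; 6.1% × $810.00 = $49.41
Pension Levy: 6.1% × $1,260.00 = $76.86
Total: $199.98 + $49.41 + $76.86 = $326.25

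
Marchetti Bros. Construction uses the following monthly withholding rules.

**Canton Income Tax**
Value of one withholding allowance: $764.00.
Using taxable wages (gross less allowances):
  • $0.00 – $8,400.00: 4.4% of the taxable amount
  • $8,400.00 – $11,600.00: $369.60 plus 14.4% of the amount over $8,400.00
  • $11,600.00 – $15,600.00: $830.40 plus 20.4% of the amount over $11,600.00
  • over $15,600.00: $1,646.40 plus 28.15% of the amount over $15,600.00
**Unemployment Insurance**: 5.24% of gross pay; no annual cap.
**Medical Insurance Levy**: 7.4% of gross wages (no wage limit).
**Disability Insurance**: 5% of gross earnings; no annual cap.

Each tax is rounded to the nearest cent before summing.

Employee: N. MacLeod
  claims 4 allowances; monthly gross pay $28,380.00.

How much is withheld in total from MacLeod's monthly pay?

$9,389.94

Canton Income Tax: taxable = $28,380.00 − 4×$764.00 = $25,324.00
  $1,646.40 + 28.15% × ($25,324.00 − $15,600.00) = $1,646.40 + 28.15% × $9,724.00 = $4,383.71
Unemployment Insurance: 5.24% × $28,380.00 = $1,487.11
Medical Insurance Levy: 7.4% × $28,380.00 = $2,100.12
Disability Insurance: 5% × $28,380.00 = $1,419.00
Total: $4,383.71 + $1,487.11 + $2,100.12 + $1,419.00 = $9,389.94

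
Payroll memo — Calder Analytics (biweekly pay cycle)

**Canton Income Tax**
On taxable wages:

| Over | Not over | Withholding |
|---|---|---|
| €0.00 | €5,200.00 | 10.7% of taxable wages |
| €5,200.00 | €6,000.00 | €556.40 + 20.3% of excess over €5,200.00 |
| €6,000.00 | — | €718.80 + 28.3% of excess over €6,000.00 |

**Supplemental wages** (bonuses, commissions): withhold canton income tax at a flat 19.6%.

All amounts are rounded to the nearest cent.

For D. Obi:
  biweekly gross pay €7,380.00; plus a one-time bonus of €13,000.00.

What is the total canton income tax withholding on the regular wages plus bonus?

€3,657.34

Canton Income Tax: taxable = €7,380.00
  €718.80 + 28.3% × (€7,380.00 − €6,000.00) = €718.80 + 28.3% × €1,380.00 = €1,109.34
Supplemental (19.6% flat on bonus): 19.6% × €13,000.00 = €2,548.00
Total canton income tax: €1,109.34 + €2,548.00 = €3,657.34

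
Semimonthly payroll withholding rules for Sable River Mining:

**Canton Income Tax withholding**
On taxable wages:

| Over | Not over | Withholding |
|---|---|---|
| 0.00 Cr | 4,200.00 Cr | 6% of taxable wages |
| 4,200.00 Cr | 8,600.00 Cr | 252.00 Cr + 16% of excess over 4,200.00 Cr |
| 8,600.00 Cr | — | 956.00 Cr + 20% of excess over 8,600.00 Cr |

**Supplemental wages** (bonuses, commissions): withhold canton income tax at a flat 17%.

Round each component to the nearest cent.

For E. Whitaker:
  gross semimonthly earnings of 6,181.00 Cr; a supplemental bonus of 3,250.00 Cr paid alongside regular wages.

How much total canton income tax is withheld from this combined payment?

Canton Income Tax: taxable = 6,181.00 Cr
  252.00 Cr + 16% × (6,181.00 Cr − 4,200.00 Cr) = 252.00 Cr + 16% × 1,981.00 Cr = 568.96 Cr
Supplemental (17% flat on bonus): 17% × 3,250.00 Cr = 552.50 Cr
Total canton income tax: 568.96 Cr + 552.50 Cr = 1,121.46 Cr

1,121.46 Cr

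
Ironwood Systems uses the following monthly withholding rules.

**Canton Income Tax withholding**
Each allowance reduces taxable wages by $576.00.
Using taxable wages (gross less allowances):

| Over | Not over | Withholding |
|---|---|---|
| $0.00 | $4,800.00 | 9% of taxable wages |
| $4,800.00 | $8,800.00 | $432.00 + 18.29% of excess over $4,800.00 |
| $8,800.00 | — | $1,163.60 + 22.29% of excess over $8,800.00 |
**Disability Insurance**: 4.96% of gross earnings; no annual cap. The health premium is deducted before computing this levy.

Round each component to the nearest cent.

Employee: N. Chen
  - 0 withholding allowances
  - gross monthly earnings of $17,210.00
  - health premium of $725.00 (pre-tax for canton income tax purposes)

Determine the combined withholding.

$3,694.25

Canton Income Tax: taxable = $17,210.00 − $725.00 = $16,485.00
  $1,163.60 + 22.29% × ($16,485.00 − $8,800.00) = $1,163.60 + 22.29% × $7,685.00 = $2,876.59
Disability Insurance: 4.96% × $16,485.00 = $817.66
Total: $2,876.59 + $817.66 = $3,694.25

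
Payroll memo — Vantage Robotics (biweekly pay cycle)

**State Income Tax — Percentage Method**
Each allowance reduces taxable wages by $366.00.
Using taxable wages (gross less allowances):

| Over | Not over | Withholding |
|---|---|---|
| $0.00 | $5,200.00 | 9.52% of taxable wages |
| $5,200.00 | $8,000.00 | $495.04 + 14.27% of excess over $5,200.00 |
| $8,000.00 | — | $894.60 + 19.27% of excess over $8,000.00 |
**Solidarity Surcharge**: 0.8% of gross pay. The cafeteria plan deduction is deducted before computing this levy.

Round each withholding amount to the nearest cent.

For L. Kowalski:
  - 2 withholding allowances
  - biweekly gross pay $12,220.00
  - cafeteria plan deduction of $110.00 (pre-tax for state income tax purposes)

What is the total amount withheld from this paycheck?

$1,642.42

State Income Tax: taxable = $12,220.00 − $110.00 − 2×$366.00 = $11,378.00
  $894.60 + 19.27% × ($11,378.00 − $8,000.00) = $894.60 + 19.27% × $3,378.00 = $1,545.54
Solidarity Surcharge: 0.8% × $12,110.00 = $96.88
Total: $1,545.54 + $96.88 = $1,642.42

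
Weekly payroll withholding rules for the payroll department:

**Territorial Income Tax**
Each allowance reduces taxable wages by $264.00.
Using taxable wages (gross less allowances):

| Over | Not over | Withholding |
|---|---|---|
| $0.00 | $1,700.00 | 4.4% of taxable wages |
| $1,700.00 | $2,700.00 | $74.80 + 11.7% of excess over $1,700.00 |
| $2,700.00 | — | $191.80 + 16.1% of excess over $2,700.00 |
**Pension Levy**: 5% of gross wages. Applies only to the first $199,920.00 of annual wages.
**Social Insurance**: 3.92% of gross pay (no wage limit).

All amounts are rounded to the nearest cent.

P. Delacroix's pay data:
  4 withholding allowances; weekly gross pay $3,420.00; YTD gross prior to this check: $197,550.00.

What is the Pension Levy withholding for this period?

Pension Levy: cap $199,920.00 − YTD $197,550.00 = $2,370.00 subject; 5% × $2,370.00 = $118.50

$118.50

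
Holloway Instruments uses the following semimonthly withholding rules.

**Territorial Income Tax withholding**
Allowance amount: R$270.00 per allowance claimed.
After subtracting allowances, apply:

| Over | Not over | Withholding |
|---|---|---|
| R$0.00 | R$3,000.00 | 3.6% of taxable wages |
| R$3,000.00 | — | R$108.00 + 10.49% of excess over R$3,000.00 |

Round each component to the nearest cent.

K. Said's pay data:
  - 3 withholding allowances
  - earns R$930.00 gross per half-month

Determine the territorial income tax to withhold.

Territorial Income Tax: taxable = R$930.00 − 3×R$270.00 = R$120.00
  3.6% × R$120.00 = R$4.32

R$4.32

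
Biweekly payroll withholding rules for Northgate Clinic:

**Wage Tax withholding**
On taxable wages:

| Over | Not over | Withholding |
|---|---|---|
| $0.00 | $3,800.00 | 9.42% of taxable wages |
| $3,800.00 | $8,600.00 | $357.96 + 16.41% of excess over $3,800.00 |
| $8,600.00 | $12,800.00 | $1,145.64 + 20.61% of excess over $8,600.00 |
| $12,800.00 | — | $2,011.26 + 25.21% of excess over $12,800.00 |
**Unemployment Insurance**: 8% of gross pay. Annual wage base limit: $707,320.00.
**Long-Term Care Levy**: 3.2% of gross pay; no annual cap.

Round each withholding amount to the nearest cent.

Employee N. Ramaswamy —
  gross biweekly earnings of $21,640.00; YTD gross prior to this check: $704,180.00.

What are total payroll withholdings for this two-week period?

Wage Tax: taxable = $21,640.00
  $2,011.26 + 25.21% × ($21,640.00 − $12,800.00) = $2,011.26 + 25.21% × $8,840.00 = $4,239.82
Unemployment Insurance: cap $707,320.00 − YTD $704,180.00 = $3,140.00 subject; 8% × $3,140.00 = $251.20
Long-Term Care Levy: 3.2% × $21,640.00 = $692.48
Total: $4,239.82 + $251.20 + $692.48 = $5,183.50

$5,183.50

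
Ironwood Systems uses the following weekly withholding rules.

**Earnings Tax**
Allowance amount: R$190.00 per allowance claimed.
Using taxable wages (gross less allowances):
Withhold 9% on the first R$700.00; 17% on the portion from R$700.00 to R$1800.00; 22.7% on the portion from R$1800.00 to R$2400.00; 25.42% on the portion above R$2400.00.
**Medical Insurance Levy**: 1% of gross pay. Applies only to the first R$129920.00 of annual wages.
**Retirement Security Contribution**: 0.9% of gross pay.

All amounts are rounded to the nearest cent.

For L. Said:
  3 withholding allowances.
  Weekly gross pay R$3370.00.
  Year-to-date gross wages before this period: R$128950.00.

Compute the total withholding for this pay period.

R$527.91

Earnings Tax: taxable = R$3370.00 − 3×R$190.00 = R$2800.00
  R$386.20 + 25.42% × (R$2800.00 − R$2400.00) = R$386.20 + 25.42% × R$400.00 = R$487.88
Medical Insurance Levy: cap R$129920.00 − YTD R$128950.00 = R$970.00 subject; 1% × R$970.00 = R$9.70
Retirement Security Contribution: 0.9% × R$3370.00 = R$30.33
Total: R$487.88 + R$9.70 + R$30.33 = R$527.91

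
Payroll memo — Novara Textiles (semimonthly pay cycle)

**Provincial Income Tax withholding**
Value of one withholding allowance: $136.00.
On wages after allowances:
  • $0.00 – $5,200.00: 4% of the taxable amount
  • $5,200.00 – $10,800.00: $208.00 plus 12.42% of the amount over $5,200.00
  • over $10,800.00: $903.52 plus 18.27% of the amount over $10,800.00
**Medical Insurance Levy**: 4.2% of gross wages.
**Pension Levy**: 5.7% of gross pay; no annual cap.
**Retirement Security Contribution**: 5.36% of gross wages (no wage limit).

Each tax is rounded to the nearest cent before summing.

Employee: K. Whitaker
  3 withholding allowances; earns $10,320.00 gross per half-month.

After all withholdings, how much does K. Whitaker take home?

Provincial Income Tax: taxable = $10,320.00 − 3×$136.00 = $9,912.00
  $208.00 + 12.42% × ($9,912.00 − $5,200.00) = $208.00 + 12.42% × $4,712.00 = $793.23
Medical Insurance Levy: 4.2% × $10,320.00 = $433.44
Pension Levy: 5.7% × $10,320.00 = $588.24
Retirement Security Contribution: 5.36% × $10,320.00 = $553.15
Total withheld: $793.23 + $433.44 + $588.24 + $553.15 = $2,368.06
Net pay: $10,320.00 − $2,368.06 = $7,951.94

$7,951.94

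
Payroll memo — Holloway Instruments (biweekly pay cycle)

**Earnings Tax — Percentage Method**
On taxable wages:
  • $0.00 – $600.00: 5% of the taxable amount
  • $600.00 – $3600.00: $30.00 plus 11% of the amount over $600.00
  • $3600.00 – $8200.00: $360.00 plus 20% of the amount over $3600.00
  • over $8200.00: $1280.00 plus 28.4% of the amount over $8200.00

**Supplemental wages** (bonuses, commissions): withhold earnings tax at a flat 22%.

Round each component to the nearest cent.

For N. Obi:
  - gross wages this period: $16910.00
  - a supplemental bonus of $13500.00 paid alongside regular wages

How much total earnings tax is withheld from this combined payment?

$6723.64

Earnings Tax: taxable = $16910.00
  $1280.00 + 28.4% × ($16910.00 − $8200.00) = $1280.00 + 28.4% × $8710.00 = $3753.64
Supplemental (22% flat on bonus): 22% × $13500.00 = $2970.00
Total earnings tax: $3753.64 + $2970.00 = $6723.64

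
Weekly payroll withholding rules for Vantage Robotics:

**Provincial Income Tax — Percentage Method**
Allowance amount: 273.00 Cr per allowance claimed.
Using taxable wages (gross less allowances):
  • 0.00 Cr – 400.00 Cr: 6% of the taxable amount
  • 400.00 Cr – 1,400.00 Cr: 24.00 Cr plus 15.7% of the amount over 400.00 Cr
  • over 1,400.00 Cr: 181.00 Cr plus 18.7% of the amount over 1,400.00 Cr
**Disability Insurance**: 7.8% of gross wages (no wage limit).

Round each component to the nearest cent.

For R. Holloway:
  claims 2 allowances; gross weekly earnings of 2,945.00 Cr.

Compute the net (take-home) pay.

Provincial Income Tax: taxable = 2,945.00 Cr − 2×273.00 Cr = 2,399.00 Cr
  181.00 Cr + 18.7% × (2,399.00 Cr − 1,400.00 Cr) = 181.00 Cr + 18.7% × 999.00 Cr = 367.81 Cr
Disability Insurance: 7.8% × 2,945.00 Cr = 229.71 Cr
Total withheld: 367.81 Cr + 229.71 Cr = 597.52 Cr
Net pay: 2,945.00 Cr − 597.52 Cr = 2,347.48 Cr

2,347.48 Cr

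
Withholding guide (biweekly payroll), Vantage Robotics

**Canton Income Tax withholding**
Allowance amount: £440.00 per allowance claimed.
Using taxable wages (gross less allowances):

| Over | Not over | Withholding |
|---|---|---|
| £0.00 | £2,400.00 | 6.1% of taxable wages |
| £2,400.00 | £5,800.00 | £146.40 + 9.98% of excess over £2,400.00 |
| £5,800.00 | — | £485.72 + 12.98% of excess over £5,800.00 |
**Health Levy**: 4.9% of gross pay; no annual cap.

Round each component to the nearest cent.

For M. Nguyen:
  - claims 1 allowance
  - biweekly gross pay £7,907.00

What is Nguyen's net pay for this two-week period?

£6,817.46

Canton Income Tax: taxable = £7,907.00 − 1×£440.00 = £7,467.00
  £485.72 + 12.98% × (£7,467.00 − £5,800.00) = £485.72 + 12.98% × £1,667.00 = £702.10
Health Levy: 4.9% × £7,907.00 = £387.44
Total withheld: £702.10 + £387.44 = £1,089.54
Net pay: £7,907.00 − £1,089.54 = £6,817.46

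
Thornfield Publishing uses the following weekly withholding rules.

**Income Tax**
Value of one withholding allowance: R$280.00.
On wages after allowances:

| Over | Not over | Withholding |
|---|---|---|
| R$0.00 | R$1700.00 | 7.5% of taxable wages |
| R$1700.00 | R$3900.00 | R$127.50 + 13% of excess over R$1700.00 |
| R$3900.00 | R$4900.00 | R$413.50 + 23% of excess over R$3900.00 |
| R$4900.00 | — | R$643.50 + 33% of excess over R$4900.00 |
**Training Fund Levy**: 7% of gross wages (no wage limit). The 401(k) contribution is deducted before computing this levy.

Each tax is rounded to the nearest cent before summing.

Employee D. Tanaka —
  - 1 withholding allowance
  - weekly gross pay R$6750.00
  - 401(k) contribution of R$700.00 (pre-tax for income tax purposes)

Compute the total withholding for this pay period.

Income Tax: taxable = R$6750.00 − R$700.00 − 1×R$280.00 = R$5770.00
  R$643.50 + 33% × (R$5770.00 − R$4900.00) = R$643.50 + 33% × R$870.00 = R$930.60
Training Fund Levy: 7% × R$6050.00 = R$423.50
Total: R$930.60 + R$423.50 = R$1354.10

R$1354.10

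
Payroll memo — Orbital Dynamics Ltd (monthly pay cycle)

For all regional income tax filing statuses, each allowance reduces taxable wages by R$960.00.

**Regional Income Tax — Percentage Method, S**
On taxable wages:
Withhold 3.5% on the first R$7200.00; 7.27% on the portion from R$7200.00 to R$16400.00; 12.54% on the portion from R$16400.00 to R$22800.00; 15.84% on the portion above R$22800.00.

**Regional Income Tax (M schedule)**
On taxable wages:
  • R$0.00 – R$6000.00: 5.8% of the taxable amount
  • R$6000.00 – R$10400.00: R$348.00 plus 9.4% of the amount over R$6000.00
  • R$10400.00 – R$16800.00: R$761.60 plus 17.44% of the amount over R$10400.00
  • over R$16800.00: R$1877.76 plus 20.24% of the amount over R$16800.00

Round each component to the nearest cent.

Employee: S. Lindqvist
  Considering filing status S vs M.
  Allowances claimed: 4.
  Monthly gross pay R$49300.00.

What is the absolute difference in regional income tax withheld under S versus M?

R$2365.80

Regional Income Tax (S): taxable = R$49300.00 − 4×R$960.00 = R$45460.00
  R$1723.40 + 15.84% × (R$45460.00 − R$22800.00) = R$1723.40 + 15.84% × R$22660.00 = R$5312.74
Regional Income Tax (M): taxable = R$49300.00 − 4×R$960.00 = R$45460.00
  R$1877.76 + 20.24% × (R$45460.00 − R$16800.00) = R$1877.76 + 20.24% × R$28660.00 = R$7678.54
Difference: |R$5312.74 − R$7678.54| = R$2365.80 (higher under M)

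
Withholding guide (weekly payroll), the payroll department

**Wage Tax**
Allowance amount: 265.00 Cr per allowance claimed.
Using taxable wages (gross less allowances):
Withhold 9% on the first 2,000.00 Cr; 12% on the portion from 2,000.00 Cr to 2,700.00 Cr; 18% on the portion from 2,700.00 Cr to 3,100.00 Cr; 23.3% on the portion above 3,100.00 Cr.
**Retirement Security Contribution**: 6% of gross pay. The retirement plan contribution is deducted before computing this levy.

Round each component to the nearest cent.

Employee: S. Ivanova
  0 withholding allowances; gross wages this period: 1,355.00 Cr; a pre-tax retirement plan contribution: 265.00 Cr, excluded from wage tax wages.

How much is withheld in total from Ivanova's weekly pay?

163.50 Cr

Wage Tax: taxable = 1,355.00 Cr − 265.00 Cr = 1,090.00 Cr
  9% × 1,090.00 Cr = 98.10 Cr
Retirement Security Contribution: 6% × 1,090.00 Cr = 65.40 Cr
Total: 98.10 Cr + 65.40 Cr = 163.50 Cr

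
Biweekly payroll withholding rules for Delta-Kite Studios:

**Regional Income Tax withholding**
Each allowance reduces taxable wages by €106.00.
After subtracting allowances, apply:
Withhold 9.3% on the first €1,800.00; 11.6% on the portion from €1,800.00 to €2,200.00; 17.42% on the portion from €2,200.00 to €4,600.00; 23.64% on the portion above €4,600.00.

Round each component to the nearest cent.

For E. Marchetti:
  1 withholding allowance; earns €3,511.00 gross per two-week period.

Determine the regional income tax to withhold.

€423.71

Regional Income Tax: taxable = €3,511.00 − 1×€106.00 = €3,405.00
  €213.80 + 17.42% × (€3,405.00 − €2,200.00) = €213.80 + 17.42% × €1,205.00 = €423.71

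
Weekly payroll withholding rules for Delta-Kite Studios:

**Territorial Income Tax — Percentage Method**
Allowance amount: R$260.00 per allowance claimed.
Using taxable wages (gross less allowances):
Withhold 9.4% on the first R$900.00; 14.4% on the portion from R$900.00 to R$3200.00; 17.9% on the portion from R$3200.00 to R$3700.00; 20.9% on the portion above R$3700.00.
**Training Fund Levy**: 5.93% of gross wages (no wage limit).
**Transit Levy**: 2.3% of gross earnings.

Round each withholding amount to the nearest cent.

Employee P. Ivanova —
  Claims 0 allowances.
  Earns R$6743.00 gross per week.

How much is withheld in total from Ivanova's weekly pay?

Territorial Income Tax: taxable = R$6743.00
  R$505.30 + 20.9% × (R$6743.00 − R$3700.00) = R$505.30 + 20.9% × R$3043.00 = R$1141.29
Training Fund Levy: 5.93% × R$6743.00 = R$399.86
Transit Levy: 2.3% × R$6743.00 = R$155.09
Total: R$1141.29 + R$399.86 + R$155.09 = R$1696.24

R$1696.24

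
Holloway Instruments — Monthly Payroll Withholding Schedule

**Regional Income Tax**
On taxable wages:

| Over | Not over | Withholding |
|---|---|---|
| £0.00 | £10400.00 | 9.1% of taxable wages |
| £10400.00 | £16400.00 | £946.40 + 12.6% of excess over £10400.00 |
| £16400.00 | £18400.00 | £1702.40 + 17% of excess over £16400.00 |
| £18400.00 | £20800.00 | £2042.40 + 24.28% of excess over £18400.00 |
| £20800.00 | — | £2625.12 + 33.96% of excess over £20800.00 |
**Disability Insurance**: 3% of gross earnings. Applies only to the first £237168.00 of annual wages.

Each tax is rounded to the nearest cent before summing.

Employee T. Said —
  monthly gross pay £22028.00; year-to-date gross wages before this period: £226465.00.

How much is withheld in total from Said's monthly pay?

Regional Income Tax: taxable = £22028.00
  £2625.12 + 33.96% × (£22028.00 − £20800.00) = £2625.12 + 33.96% × £1228.00 = £3042.15
Disability Insurance: cap £237168.00 − YTD £226465.00 = £10703.00 subject; 3% × £10703.00 = £321.09
Total: £3042.15 + £321.09 = £3363.24

£3363.24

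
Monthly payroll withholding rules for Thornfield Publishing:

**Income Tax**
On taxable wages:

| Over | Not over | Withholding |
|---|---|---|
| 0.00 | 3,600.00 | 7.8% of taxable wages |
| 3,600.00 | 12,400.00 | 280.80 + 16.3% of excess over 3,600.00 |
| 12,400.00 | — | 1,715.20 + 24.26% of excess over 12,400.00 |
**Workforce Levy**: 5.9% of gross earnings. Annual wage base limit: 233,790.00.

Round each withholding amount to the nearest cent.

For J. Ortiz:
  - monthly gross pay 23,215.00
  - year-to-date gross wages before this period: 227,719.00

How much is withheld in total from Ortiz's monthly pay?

4,697.11

Income Tax: taxable = 23,215.00
  1,715.20 + 24.26% × (23,215.00 − 12,400.00) = 1,715.20 + 24.26% × 10,815.00 = 4,338.92
Workforce Levy: cap 233,790.00 − YTD 227,719.00 = 6,071.00 subject; 5.9% × 6,071.00 = 358.19
Total: 4,338.92 + 358.19 = 4,697.11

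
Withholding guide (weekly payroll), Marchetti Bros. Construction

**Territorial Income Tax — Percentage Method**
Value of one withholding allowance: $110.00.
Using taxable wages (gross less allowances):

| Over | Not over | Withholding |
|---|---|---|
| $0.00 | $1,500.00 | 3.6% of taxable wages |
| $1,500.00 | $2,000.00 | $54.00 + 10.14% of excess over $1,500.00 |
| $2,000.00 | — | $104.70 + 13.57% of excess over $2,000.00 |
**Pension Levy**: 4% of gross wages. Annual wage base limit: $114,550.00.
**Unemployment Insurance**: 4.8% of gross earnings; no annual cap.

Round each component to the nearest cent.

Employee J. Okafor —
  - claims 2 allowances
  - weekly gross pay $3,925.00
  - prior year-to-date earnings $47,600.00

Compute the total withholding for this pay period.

Territorial Income Tax: taxable = $3,925.00 − 2×$110.00 = $3,705.00
  $104.70 + 13.57% × ($3,705.00 − $2,000.00) = $104.70 + 13.57% × $1,705.00 = $336.07
Pension Levy: 4% × $3,925.00 = $157.00
Unemployment Insurance: 4.8% × $3,925.00 = $188.40
Total: $336.07 + $157.00 + $188.40 = $681.47

$681.47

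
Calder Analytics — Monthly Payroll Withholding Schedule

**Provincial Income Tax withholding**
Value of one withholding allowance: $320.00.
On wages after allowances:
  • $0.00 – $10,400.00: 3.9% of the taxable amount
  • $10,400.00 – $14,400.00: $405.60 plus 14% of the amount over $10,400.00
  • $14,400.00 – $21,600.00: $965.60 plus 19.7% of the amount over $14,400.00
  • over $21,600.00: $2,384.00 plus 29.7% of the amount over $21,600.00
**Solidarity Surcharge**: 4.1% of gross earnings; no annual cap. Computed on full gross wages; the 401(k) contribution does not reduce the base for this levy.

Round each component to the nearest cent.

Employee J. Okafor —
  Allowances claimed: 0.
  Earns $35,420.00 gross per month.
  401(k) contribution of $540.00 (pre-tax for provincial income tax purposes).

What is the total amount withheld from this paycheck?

$7,780.38

Provincial Income Tax: taxable = $35,420.00 − $540.00 = $34,880.00
  $2,384.00 + 29.7% × ($34,880.00 − $21,600.00) = $2,384.00 + 29.7% × $13,280.00 = $6,328.16
Solidarity Surcharge: 4.1% × $35,420.00 = $1,452.22
Total: $6,328.16 + $1,452.22 = $7,780.38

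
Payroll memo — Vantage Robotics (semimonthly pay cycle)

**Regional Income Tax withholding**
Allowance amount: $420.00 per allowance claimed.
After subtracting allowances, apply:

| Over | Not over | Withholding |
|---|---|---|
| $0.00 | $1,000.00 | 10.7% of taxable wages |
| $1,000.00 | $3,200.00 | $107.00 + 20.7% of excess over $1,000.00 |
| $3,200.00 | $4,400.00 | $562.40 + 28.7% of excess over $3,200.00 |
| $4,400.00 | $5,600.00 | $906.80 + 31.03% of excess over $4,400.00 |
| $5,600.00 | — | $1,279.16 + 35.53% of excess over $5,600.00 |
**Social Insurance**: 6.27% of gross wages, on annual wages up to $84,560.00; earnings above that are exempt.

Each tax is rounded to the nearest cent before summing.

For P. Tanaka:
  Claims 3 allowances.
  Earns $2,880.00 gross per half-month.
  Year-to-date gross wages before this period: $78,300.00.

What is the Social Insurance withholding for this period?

Social Insurance: 6.27% × $2,880.00 = $180.58

$180.58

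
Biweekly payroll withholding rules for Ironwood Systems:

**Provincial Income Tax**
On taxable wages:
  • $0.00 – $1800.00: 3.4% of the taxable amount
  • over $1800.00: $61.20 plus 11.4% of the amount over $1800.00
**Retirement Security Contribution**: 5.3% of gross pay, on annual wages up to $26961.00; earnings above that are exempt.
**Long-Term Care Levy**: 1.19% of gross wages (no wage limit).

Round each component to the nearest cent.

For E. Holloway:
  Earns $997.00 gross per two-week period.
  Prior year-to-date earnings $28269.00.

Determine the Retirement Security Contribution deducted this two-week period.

$0.00

Retirement Security Contribution: YTD $28269.00 ≥ cap $26961.00 → $0.00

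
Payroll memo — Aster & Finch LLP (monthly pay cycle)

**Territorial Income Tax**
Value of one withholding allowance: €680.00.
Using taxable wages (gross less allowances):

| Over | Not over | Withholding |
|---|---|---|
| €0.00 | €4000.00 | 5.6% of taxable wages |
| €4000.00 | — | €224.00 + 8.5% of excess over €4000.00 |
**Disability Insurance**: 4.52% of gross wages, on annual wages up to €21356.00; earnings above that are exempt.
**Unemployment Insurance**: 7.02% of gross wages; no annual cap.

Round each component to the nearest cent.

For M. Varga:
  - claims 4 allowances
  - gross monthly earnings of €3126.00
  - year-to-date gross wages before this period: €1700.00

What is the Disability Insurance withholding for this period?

Disability Insurance: 4.52% × €3126.00 = €141.30

€141.30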